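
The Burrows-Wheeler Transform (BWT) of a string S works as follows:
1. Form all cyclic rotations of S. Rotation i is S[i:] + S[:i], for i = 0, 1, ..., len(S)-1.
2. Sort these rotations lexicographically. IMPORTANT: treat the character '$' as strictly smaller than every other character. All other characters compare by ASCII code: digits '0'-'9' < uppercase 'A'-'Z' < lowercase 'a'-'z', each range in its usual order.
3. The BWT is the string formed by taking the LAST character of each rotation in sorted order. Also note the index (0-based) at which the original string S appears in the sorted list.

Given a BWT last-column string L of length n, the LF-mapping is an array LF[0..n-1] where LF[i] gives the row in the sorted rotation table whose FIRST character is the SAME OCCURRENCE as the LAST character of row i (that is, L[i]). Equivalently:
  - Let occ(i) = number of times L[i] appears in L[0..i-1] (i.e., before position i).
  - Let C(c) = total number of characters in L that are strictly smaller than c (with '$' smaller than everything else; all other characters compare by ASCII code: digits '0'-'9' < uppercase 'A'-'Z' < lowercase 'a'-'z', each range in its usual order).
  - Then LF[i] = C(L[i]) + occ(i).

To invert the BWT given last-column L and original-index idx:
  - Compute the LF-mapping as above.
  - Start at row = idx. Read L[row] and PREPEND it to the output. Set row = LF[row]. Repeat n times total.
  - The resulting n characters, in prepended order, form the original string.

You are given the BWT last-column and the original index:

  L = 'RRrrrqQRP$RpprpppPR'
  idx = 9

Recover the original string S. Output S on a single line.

Answer: ppqRPRrprQRRpprPrR$

Derivation:
LF mapping: 4 5 15 16 17 14 3 6 1 0 7 9 10 18 11 12 13 2 8
Walk LF starting at row 9, prepending L[row]:
  step 1: row=9, L[9]='$', prepend. Next row=LF[9]=0
  step 2: row=0, L[0]='R', prepend. Next row=LF[0]=4
  step 3: row=4, L[4]='r', prepend. Next row=LF[4]=17
  step 4: row=17, L[17]='P', prepend. Next row=LF[17]=2
  step 5: row=2, L[2]='r', prepend. Next row=LF[2]=15
  step 6: row=15, L[15]='p', prepend. Next row=LF[15]=12
  step 7: row=12, L[12]='p', prepend. Next row=LF[12]=10
  step 8: row=10, L[10]='R', prepend. Next row=LF[10]=7
  step 9: row=7, L[7]='R', prepend. Next row=LF[7]=6
  step 10: row=6, L[6]='Q', prepend. Next row=LF[6]=3
  step 11: row=3, L[3]='r', prepend. Next row=LF[3]=16
  step 12: row=16, L[16]='p', prepend. Next row=LF[16]=13
  step 13: row=13, L[13]='r', prepend. Next row=LF[13]=18
  step 14: row=18, L[18]='R', prepend. Next row=LF[18]=8
  step 15: row=8, L[8]='P', prepend. Next row=LF[8]=1
  step 16: row=1, L[1]='R', prepend. Next row=LF[1]=5
  step 17: row=5, L[5]='q', prepend. Next row=LF[5]=14
  step 18: row=14, L[14]='p', prepend. Next row=LF[14]=11
  step 19: row=11, L[11]='p', prepend. Next row=LF[11]=9
Reversed output: ppqRPRrprQRRpprPrR$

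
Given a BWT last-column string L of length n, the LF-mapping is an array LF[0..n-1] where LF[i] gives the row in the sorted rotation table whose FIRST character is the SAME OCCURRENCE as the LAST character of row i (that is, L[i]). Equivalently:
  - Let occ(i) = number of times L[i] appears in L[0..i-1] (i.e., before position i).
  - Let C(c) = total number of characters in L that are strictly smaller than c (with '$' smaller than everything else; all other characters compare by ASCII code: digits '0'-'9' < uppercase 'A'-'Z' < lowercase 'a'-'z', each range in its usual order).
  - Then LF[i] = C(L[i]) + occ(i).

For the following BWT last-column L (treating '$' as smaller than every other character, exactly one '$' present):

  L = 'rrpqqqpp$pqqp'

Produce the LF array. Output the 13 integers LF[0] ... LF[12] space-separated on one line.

Answer: 11 12 1 6 7 8 2 3 0 4 9 10 5

Derivation:
Char counts: '$':1, 'p':5, 'q':5, 'r':2
C (first-col start): C('$')=0, C('p')=1, C('q')=6, C('r')=11
L[0]='r': occ=0, LF[0]=C('r')+0=11+0=11
L[1]='r': occ=1, LF[1]=C('r')+1=11+1=12
L[2]='p': occ=0, LF[2]=C('p')+0=1+0=1
L[3]='q': occ=0, LF[3]=C('q')+0=6+0=6
L[4]='q': occ=1, LF[4]=C('q')+1=6+1=7
L[5]='q': occ=2, LF[5]=C('q')+2=6+2=8
L[6]='p': occ=1, LF[6]=C('p')+1=1+1=2
L[7]='p': occ=2, LF[7]=C('p')+2=1+2=3
L[8]='$': occ=0, LF[8]=C('$')+0=0+0=0
L[9]='p': occ=3, LF[9]=C('p')+3=1+3=4
L[10]='q': occ=3, LF[10]=C('q')+3=6+3=9
L[11]='q': occ=4, LF[11]=C('q')+4=6+4=10
L[12]='p': occ=4, LF[12]=C('p')+4=1+4=5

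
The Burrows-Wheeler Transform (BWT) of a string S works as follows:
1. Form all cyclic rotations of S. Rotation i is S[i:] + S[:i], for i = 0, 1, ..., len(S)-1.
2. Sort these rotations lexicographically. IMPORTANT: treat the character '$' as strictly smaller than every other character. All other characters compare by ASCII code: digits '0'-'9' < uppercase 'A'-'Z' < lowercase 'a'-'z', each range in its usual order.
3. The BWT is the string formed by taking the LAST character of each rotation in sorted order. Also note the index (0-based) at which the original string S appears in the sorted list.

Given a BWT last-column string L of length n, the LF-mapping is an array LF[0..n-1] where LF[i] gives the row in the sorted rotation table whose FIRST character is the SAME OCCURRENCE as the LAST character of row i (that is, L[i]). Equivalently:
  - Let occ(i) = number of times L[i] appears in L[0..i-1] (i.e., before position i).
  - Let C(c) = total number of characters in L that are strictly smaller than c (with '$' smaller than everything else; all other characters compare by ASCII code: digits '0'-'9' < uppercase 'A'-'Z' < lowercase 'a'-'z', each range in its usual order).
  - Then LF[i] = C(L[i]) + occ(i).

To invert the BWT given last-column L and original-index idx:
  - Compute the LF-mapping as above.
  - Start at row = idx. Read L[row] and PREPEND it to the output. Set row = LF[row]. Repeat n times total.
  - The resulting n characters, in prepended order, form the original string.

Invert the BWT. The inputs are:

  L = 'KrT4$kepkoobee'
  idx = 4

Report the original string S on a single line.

Answer: bookkeeper4TK$

Derivation:
LF mapping: 2 13 3 1 0 8 5 12 9 10 11 4 6 7
Walk LF starting at row 4, prepending L[row]:
  step 1: row=4, L[4]='$', prepend. Next row=LF[4]=0
  step 2: row=0, L[0]='K', prepend. Next row=LF[0]=2
  step 3: row=2, L[2]='T', prepend. Next row=LF[2]=3
  step 4: row=3, L[3]='4', prepend. Next row=LF[3]=1
  step 5: row=1, L[1]='r', prepend. Next row=LF[1]=13
  step 6: row=13, L[13]='e', prepend. Next row=LF[13]=7
  step 7: row=7, L[7]='p', prepend. Next row=LF[7]=12
  step 8: row=12, L[12]='e', prepend. Next row=LF[12]=6
  step 9: row=6, L[6]='e', prepend. Next row=LF[6]=5
  step 10: row=5, L[5]='k', prepend. Next row=LF[5]=8
  step 11: row=8, L[8]='k', prepend. Next row=LF[8]=9
  step 12: row=9, L[9]='o', prepend. Next row=LF[9]=10
  step 13: row=10, L[10]='o', prepend. Next row=LF[10]=11
  step 14: row=11, L[11]='b', prepend. Next row=LF[11]=4
Reversed output: bookkeeper4TK$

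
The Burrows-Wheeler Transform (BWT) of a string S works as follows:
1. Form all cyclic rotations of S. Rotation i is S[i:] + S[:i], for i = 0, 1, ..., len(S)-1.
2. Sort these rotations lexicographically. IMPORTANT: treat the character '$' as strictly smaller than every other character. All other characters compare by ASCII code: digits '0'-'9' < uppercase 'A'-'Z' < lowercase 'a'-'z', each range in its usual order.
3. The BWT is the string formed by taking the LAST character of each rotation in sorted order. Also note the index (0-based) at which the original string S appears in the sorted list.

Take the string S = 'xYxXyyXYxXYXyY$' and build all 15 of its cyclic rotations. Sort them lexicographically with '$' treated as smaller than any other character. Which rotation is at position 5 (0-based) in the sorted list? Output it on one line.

Answer: Y$xYxXyyXYxXYXy

Derivation:
All 15 rotations (rotation i = S[i:]+S[:i]):
  rot[0] = xYxXyyXYxXYXyY$
  rot[1] = YxXyyXYxXYXyY$x
  rot[2] = xXyyXYxXYXyY$xY
  rot[3] = XyyXYxXYXyY$xYx
  rot[4] = yyXYxXYXyY$xYxX
  rot[5] = yXYxXYXyY$xYxXy
  rot[6] = XYxXYXyY$xYxXyy
  rot[7] = YxXYXyY$xYxXyyX
  rot[8] = xXYXyY$xYxXyyXY
  rot[9] = XYXyY$xYxXyyXYx
  rot[10] = YXyY$xYxXyyXYxX
  rot[11] = XyY$xYxXyyXYxXY
  rot[12] = yY$xYxXyyXYxXYX
  rot[13] = Y$xYxXyyXYxXYXy
  rot[14] = $xYxXyyXYxXYXyY
Sorted (with $ < everything):
  sorted[0] = $xYxXyyXYxXYXyY
  sorted[1] = XYXyY$xYxXyyXYx
  sorted[2] = XYxXYXyY$xYxXyy
  sorted[3] = XyY$xYxXyyXYxXY
  sorted[4] = XyyXYxXYXyY$xYx
  sorted[5] = Y$xYxXyyXYxXYXy
  sorted[6] = YXyY$xYxXyyXYxX
  sorted[7] = YxXYXyY$xYxXyyX
  sorted[8] = YxXyyXYxXYXyY$x
  sorted[9] = xXYXyY$xYxXyyXY
  sorted[10] = xXyyXYxXYXyY$xY
  sorted[11] = xYxXyyXYxXYXyY$
  sorted[12] = yXYxXYXyY$xYxXy
  sorted[13] = yY$xYxXyyXYxXYX
  sorted[14] = yyXYxXYXyY$xYxX
sorted[5] = Y$xYxXyyXYxXYXy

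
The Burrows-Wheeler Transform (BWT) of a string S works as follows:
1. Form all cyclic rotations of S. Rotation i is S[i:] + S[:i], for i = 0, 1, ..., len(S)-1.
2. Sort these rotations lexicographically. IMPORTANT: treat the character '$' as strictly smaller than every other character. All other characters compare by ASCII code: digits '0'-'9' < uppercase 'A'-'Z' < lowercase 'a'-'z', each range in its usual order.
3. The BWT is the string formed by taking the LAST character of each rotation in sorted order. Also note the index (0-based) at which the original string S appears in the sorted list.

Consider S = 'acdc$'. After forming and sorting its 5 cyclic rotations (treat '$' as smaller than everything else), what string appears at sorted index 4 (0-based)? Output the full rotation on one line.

Answer: dc$ac

Derivation:
All 5 rotations (rotation i = S[i:]+S[:i]):
  rot[0] = acdc$
  rot[1] = cdc$a
  rot[2] = dc$ac
  rot[3] = c$acd
  rot[4] = $acdc
Sorted (with $ < everything):
  sorted[0] = $acdc
  sorted[1] = acdc$
  sorted[2] = c$acd
  sorted[3] = cdc$a
  sorted[4] = dc$ac
sorted[4] = dc$ac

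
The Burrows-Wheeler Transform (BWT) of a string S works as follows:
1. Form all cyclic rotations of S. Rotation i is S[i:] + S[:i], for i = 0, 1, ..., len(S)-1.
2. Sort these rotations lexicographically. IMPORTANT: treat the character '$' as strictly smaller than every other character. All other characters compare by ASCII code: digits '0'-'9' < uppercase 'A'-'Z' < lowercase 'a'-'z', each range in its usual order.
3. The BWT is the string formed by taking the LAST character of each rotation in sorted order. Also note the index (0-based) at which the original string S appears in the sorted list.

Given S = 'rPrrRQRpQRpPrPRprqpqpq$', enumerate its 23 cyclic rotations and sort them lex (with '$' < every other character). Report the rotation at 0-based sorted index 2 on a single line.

Answer: PrPRprqpqpq$rPrrRQRpQRp

Derivation:
All 23 rotations (rotation i = S[i:]+S[:i]):
  rot[0] = rPrrRQRpQRpPrPRprqpqpq$
  rot[1] = PrrRQRpQRpPrPRprqpqpq$r
  rot[2] = rrRQRpQRpPrPRprqpqpq$rP
  rot[3] = rRQRpQRpPrPRprqpqpq$rPr
  rot[4] = RQRpQRpPrPRprqpqpq$rPrr
  rot[5] = QRpQRpPrPRprqpqpq$rPrrR
  rot[6] = RpQRpPrPRprqpqpq$rPrrRQ
  rot[7] = pQRpPrPRprqpqpq$rPrrRQR
  rot[8] = QRpPrPRprqpqpq$rPrrRQRp
  rot[9] = RpPrPRprqpqpq$rPrrRQRpQ
  rot[10] = pPrPRprqpqpq$rPrrRQRpQR
  rot[11] = PrPRprqpqpq$rPrrRQRpQRp
  rot[12] = rPRprqpqpq$rPrrRQRpQRpP
  rot[13] = PRprqpqpq$rPrrRQRpQRpPr
  rot[14] = Rprqpqpq$rPrrRQRpQRpPrP
  rot[15] = prqpqpq$rPrrRQRpQRpPrPR
  rot[16] = rqpqpq$rPrrRQRpQRpPrPRp
  rot[17] = qpqpq$rPrrRQRpQRpPrPRpr
  rot[18] = pqpq$rPrrRQRpQRpPrPRprq
  rot[19] = qpq$rPrrRQRpQRpPrPRprqp
  rot[20] = pq$rPrrRQRpQRpPrPRprqpq
  rot[21] = q$rPrrRQRpQRpPrPRprqpqp
  rot[22] = $rPrrRQRpQRpPrPRprqpqpq
Sorted (with $ < everything):
  sorted[0] = $rPrrRQRpQRpPrPRprqpqpq
  sorted[1] = PRprqpqpq$rPrrRQRpQRpPr
  sorted[2] = PrPRprqpqpq$rPrrRQRpQRp
  sorted[3] = PrrRQRpQRpPrPRprqpqpq$r
  sorted[4] = QRpPrPRprqpqpq$rPrrRQRp
  sorted[5] = QRpQRpPrPRprqpqpq$rPrrR
  sorted[6] = RQRpQRpPrPRprqpqpq$rPrr
  sorted[7] = RpPrPRprqpqpq$rPrrRQRpQ
  sorted[8] = RpQRpPrPRprqpqpq$rPrrRQ
  sorted[9] = Rprqpqpq$rPrrRQRpQRpPrP
  sorted[10] = pPrPRprqpqpq$rPrrRQRpQR
  sorted[11] = pQRpPrPRprqpqpq$rPrrRQR
  sorted[12] = pq$rPrrRQRpQRpPrPRprqpq
  sorted[13] = pqpq$rPrrRQRpQRpPrPRprq
  sorted[14] = prqpqpq$rPrrRQRpQRpPrPR
  sorted[15] = q$rPrrRQRpQRpPrPRprqpqp
  sorted[16] = qpq$rPrrRQRpQRpPrPRprqp
  sorted[17] = qpqpq$rPrrRQRpQRpPrPRpr
  sorted[18] = rPRprqpqpq$rPrrRQRpQRpP
  sorted[19] = rPrrRQRpQRpPrPRprqpqpq$
  sorted[20] = rRQRpQRpPrPRprqpqpq$rPr
  sorted[21] = rqpqpq$rPrrRQRpQRpPrPRp
  sorted[22] = rrRQRpQRpPrPRprqpqpq$rP
sorted[2] = PrPRprqpqpq$rPrrRQRpQRp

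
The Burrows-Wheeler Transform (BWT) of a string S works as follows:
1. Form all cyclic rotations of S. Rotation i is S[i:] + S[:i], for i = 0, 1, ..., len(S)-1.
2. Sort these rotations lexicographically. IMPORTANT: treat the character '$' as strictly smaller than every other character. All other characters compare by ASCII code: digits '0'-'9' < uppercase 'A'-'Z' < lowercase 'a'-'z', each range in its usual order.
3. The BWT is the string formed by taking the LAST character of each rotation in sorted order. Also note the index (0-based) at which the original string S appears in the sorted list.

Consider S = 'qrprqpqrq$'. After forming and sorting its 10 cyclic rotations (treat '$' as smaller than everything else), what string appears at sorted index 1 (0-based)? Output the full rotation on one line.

Answer: pqrq$qrprq

Derivation:
All 10 rotations (rotation i = S[i:]+S[:i]):
  rot[0] = qrprqpqrq$
  rot[1] = rprqpqrq$q
  rot[2] = prqpqrq$qr
  rot[3] = rqpqrq$qrp
  rot[4] = qpqrq$qrpr
  rot[5] = pqrq$qrprq
  rot[6] = qrq$qrprqp
  rot[7] = rq$qrprqpq
  rot[8] = q$qrprqpqr
  rot[9] = $qrprqpqrq
Sorted (with $ < everything):
  sorted[0] = $qrprqpqrq
  sorted[1] = pqrq$qrprq
  sorted[2] = prqpqrq$qr
  sorted[3] = q$qrprqpqr
  sorted[4] = qpqrq$qrpr
  sorted[5] = qrprqpqrq$
  sorted[6] = qrq$qrprqp
  sorted[7] = rprqpqrq$q
  sorted[8] = rq$qrprqpq
  sorted[9] = rqpqrq$qrp
sorted[1] = pqrq$qrprq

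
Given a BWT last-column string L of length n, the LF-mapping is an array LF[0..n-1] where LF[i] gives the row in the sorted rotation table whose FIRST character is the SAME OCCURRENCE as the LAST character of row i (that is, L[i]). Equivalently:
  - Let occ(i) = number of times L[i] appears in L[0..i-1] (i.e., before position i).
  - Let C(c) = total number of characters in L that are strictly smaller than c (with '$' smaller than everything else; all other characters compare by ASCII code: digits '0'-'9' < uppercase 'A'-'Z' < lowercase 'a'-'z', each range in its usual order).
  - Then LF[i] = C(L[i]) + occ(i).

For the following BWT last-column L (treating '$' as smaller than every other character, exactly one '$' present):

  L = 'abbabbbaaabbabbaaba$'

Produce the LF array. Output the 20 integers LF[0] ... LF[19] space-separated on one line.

Answer: 1 10 11 2 12 13 14 3 4 5 15 16 6 17 18 7 8 19 9 0

Derivation:
Char counts: '$':1, 'a':9, 'b':10
C (first-col start): C('$')=0, C('a')=1, C('b')=10
L[0]='a': occ=0, LF[0]=C('a')+0=1+0=1
L[1]='b': occ=0, LF[1]=C('b')+0=10+0=10
L[2]='b': occ=1, LF[2]=C('b')+1=10+1=11
L[3]='a': occ=1, LF[3]=C('a')+1=1+1=2
L[4]='b': occ=2, LF[4]=C('b')+2=10+2=12
L[5]='b': occ=3, LF[5]=C('b')+3=10+3=13
L[6]='b': occ=4, LF[6]=C('b')+4=10+4=14
L[7]='a': occ=2, LF[7]=C('a')+2=1+2=3
L[8]='a': occ=3, LF[8]=C('a')+3=1+3=4
L[9]='a': occ=4, LF[9]=C('a')+4=1+4=5
L[10]='b': occ=5, LF[10]=C('b')+5=10+5=15
L[11]='b': occ=6, LF[11]=C('b')+6=10+6=16
L[12]='a': occ=5, LF[12]=C('a')+5=1+5=6
L[13]='b': occ=7, LF[13]=C('b')+7=10+7=17
L[14]='b': occ=8, LF[14]=C('b')+8=10+8=18
L[15]='a': occ=6, LF[15]=C('a')+6=1+6=7
L[16]='a': occ=7, LF[16]=C('a')+7=1+7=8
L[17]='b': occ=9, LF[17]=C('b')+9=10+9=19
L[18]='a': occ=8, LF[18]=C('a')+8=1+8=9
L[19]='$': occ=0, LF[19]=C('$')+0=0+0=0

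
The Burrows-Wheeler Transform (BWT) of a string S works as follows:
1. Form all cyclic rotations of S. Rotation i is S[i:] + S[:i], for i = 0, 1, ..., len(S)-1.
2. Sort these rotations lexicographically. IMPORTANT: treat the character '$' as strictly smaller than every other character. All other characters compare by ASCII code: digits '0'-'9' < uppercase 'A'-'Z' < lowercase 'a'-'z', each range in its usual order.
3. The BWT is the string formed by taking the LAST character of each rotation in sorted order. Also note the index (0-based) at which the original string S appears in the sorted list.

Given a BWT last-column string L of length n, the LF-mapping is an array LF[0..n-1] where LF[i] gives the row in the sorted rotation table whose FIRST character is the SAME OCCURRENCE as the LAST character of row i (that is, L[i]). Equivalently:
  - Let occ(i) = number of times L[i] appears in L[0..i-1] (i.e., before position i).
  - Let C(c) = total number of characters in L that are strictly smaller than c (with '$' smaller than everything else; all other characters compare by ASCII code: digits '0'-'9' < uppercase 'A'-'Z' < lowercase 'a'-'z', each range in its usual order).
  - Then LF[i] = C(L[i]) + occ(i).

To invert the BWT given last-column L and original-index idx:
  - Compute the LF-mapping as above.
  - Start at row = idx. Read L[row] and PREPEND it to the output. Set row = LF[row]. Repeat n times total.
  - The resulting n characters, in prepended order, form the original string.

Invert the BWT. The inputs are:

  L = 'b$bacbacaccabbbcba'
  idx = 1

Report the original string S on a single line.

Answer: aabaccbbcbcabcbab$

Derivation:
LF mapping: 6 0 7 1 13 8 2 14 3 15 16 4 9 10 11 17 12 5
Walk LF starting at row 1, prepending L[row]:
  step 1: row=1, L[1]='$', prepend. Next row=LF[1]=0
  step 2: row=0, L[0]='b', prepend. Next row=LF[0]=6
  step 3: row=6, L[6]='a', prepend. Next row=LF[6]=2
  step 4: row=2, L[2]='b', prepend. Next row=LF[2]=7
  step 5: row=7, L[7]='c', prepend. Next row=LF[7]=14
  step 6: row=14, L[14]='b', prepend. Next row=LF[14]=11
  step 7: row=11, L[11]='a', prepend. Next row=LF[11]=4
  step 8: row=4, L[4]='c', prepend. Next row=LF[4]=13
  step 9: row=13, L[13]='b', prepend. Next row=LF[13]=10
  step 10: row=10, L[10]='c', prepend. Next row=LF[10]=16
  step 11: row=16, L[16]='b', prepend. Next row=LF[16]=12
  step 12: row=12, L[12]='b', prepend. Next row=LF[12]=9
  step 13: row=9, L[9]='c', prepend. Next row=LF[9]=15
  step 14: row=15, L[15]='c', prepend. Next row=LF[15]=17
  step 15: row=17, L[17]='a', prepend. Next row=LF[17]=5
  step 16: row=5, L[5]='b', prepend. Next row=LF[5]=8
  step 17: row=8, L[8]='a', prepend. Next row=LF[8]=3
  step 18: row=3, L[3]='a', prepend. Next row=LF[3]=1
Reversed output: aabaccbbcbcabcbab$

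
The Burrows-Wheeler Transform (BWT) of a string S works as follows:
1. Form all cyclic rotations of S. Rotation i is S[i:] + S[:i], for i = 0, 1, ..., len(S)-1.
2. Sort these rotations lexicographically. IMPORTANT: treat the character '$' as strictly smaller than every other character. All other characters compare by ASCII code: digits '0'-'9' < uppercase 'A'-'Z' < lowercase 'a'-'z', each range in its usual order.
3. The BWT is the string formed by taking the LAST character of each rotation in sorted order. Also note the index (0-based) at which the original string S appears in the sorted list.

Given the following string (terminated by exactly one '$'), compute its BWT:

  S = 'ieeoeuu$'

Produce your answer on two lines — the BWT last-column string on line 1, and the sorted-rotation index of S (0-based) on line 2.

All 8 rotations (rotation i = S[i:]+S[:i]):
  rot[0] = ieeoeuu$
  rot[1] = eeoeuu$i
  rot[2] = eoeuu$ie
  rot[3] = oeuu$iee
  rot[4] = euu$ieeo
  rot[5] = uu$ieeoe
  rot[6] = u$ieeoeu
  rot[7] = $ieeoeuu
Sorted (with $ < everything):
  sorted[0] = $ieeoeuu  (last char: 'u')
  sorted[1] = eeoeuu$i  (last char: 'i')
  sorted[2] = eoeuu$ie  (last char: 'e')
  sorted[3] = euu$ieeo  (last char: 'o')
  sorted[4] = ieeoeuu$  (last char: '$')
  sorted[5] = oeuu$iee  (last char: 'e')
  sorted[6] = u$ieeoeu  (last char: 'u')
  sorted[7] = uu$ieeoe  (last char: 'e')
Last column: uieo$eue
Original string S is at sorted index 4

Answer: uieo$eue
4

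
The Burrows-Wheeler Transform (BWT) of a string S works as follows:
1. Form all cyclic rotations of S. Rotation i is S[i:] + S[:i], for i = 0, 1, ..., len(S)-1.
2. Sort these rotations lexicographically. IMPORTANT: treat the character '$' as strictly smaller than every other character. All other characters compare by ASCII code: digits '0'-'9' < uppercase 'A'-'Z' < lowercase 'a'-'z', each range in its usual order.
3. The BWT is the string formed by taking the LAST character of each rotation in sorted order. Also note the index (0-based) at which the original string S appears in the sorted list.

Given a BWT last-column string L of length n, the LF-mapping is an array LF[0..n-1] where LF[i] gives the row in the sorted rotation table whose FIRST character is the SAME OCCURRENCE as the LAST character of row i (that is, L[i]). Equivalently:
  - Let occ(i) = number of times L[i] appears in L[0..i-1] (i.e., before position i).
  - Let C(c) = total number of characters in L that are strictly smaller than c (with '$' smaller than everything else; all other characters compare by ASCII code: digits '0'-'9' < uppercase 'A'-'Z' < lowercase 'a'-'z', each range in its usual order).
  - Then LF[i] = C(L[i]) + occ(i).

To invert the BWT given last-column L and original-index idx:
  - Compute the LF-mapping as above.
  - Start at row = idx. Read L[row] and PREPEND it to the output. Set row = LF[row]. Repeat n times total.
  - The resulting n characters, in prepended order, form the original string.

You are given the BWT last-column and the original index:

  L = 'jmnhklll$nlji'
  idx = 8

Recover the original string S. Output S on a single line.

Answer: lllkjninlmhj$

Derivation:
LF mapping: 3 10 11 1 5 6 7 8 0 12 9 4 2
Walk LF starting at row 8, prepending L[row]:
  step 1: row=8, L[8]='$', prepend. Next row=LF[8]=0
  step 2: row=0, L[0]='j', prepend. Next row=LF[0]=3
  step 3: row=3, L[3]='h', prepend. Next row=LF[3]=1
  step 4: row=1, L[1]='m', prepend. Next row=LF[1]=10
  step 5: row=10, L[10]='l', prepend. Next row=LF[10]=9
  step 6: row=9, L[9]='n', prepend. Next row=LF[9]=12
  step 7: row=12, L[12]='i', prepend. Next row=LF[12]=2
  step 8: row=2, L[2]='n', prepend. Next row=LF[2]=11
  step 9: row=11, L[11]='j', prepend. Next row=LF[11]=4
  step 10: row=4, L[4]='k', prepend. Next row=LF[4]=5
  step 11: row=5, L[5]='l', prepend. Next row=LF[5]=6
  step 12: row=6, L[6]='l', prepend. Next row=LF[6]=7
  step 13: row=7, L[7]='l', prepend. Next row=LF[7]=8
Reversed output: lllkjninlmhj$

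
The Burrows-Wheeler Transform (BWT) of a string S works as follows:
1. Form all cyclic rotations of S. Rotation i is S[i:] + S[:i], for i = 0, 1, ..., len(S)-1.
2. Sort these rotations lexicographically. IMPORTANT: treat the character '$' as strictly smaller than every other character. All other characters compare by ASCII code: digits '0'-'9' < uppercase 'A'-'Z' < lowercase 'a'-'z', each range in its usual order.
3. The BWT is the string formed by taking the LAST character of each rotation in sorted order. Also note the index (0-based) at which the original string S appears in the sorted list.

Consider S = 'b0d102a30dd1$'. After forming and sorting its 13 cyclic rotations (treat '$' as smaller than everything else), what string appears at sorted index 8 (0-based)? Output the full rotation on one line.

All 13 rotations (rotation i = S[i:]+S[:i]):
  rot[0] = b0d102a30dd1$
  rot[1] = 0d102a30dd1$b
  rot[2] = d102a30dd1$b0
  rot[3] = 102a30dd1$b0d
  rot[4] = 02a30dd1$b0d1
  rot[5] = 2a30dd1$b0d10
  rot[6] = a30dd1$b0d102
  rot[7] = 30dd1$b0d102a
  rot[8] = 0dd1$b0d102a3
  rot[9] = dd1$b0d102a30
  rot[10] = d1$b0d102a30d
  rot[11] = 1$b0d102a30dd
  rot[12] = $b0d102a30dd1
Sorted (with $ < everything):
  sorted[0] = $b0d102a30dd1
  sorted[1] = 02a30dd1$b0d1
  sorted[2] = 0d102a30dd1$b
  sorted[3] = 0dd1$b0d102a3
  sorted[4] = 1$b0d102a30dd
  sorted[5] = 102a30dd1$b0d
  sorted[6] = 2a30dd1$b0d10
  sorted[7] = 30dd1$b0d102a
  sorted[8] = a30dd1$b0d102
  sorted[9] = b0d102a30dd1$
  sorted[10] = d1$b0d102a30d
  sorted[11] = d102a30dd1$b0
  sorted[12] = dd1$b0d102a30
sorted[8] = a30dd1$b0d102

Answer: a30dd1$b0d102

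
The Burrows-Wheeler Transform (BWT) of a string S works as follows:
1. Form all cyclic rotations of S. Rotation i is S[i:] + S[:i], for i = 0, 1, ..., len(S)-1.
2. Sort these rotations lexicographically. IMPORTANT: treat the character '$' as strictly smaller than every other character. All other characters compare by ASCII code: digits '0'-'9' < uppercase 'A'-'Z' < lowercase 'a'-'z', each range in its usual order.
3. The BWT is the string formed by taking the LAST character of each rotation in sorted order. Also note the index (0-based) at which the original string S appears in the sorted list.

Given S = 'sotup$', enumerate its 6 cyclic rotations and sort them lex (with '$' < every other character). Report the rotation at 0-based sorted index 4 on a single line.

Answer: tup$so

Derivation:
All 6 rotations (rotation i = S[i:]+S[:i]):
  rot[0] = sotup$
  rot[1] = otup$s
  rot[2] = tup$so
  rot[3] = up$sot
  rot[4] = p$sotu
  rot[5] = $sotup
Sorted (with $ < everything):
  sorted[0] = $sotup
  sorted[1] = otup$s
  sorted[2] = p$sotu
  sorted[3] = sotup$
  sorted[4] = tup$so
  sorted[5] = up$sot
sorted[4] = tup$so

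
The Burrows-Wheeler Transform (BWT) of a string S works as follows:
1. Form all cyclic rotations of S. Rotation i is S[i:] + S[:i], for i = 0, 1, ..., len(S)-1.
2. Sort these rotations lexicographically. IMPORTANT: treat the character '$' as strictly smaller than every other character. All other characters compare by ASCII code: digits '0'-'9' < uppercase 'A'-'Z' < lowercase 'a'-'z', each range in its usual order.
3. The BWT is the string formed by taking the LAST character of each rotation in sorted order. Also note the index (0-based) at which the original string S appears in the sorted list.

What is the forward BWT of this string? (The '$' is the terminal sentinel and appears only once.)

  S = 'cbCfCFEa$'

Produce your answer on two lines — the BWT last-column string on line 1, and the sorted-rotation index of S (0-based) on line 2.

All 9 rotations (rotation i = S[i:]+S[:i]):
  rot[0] = cbCfCFEa$
  rot[1] = bCfCFEa$c
  rot[2] = CfCFEa$cb
  rot[3] = fCFEa$cbC
  rot[4] = CFEa$cbCf
  rot[5] = FEa$cbCfC
  rot[6] = Ea$cbCfCF
  rot[7] = a$cbCfCFE
  rot[8] = $cbCfCFEa
Sorted (with $ < everything):
  sorted[0] = $cbCfCFEa  (last char: 'a')
  sorted[1] = CFEa$cbCf  (last char: 'f')
  sorted[2] = CfCFEa$cb  (last char: 'b')
  sorted[3] = Ea$cbCfCF  (last char: 'F')
  sorted[4] = FEa$cbCfC  (last char: 'C')
  sorted[5] = a$cbCfCFE  (last char: 'E')
  sorted[6] = bCfCFEa$c  (last char: 'c')
  sorted[7] = cbCfCFEa$  (last char: '$')
  sorted[8] = fCFEa$cbC  (last char: 'C')
Last column: afbFCEc$C
Original string S is at sorted index 7

Answer: afbFCEc$C
7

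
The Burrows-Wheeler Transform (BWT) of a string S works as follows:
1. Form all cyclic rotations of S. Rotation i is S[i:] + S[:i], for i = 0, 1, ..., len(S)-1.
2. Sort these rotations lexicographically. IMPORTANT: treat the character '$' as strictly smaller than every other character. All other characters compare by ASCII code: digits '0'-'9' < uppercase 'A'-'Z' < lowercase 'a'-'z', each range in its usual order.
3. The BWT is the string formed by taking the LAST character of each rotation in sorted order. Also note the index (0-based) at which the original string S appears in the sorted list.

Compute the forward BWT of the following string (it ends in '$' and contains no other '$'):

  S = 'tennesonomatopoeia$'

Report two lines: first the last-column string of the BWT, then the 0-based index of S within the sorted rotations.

All 19 rotations (rotation i = S[i:]+S[:i]):
  rot[0] = tennesonomatopoeia$
  rot[1] = ennesonomatopoeia$t
  rot[2] = nnesonomatopoeia$te
  rot[3] = nesonomatopoeia$ten
  rot[4] = esonomatopoeia$tenn
  rot[5] = sonomatopoeia$tenne
  rot[6] = onomatopoeia$tennes
  rot[7] = nomatopoeia$tenneso
  rot[8] = omatopoeia$tenneson
  rot[9] = matopoeia$tennesono
  rot[10] = atopoeia$tennesonom
  rot[11] = topoeia$tennesonoma
  rot[12] = opoeia$tennesonomat
  rot[13] = poeia$tennesonomato
  rot[14] = oeia$tennesonomatop
  rot[15] = eia$tennesonomatopo
  rot[16] = ia$tennesonomatopoe
  rot[17] = a$tennesonomatopoei
  rot[18] = $tennesonomatopoeia
Sorted (with $ < everything):
  sorted[0] = $tennesonomatopoeia  (last char: 'a')
  sorted[1] = a$tennesonomatopoei  (last char: 'i')
  sorted[2] = atopoeia$tennesonom  (last char: 'm')
  sorted[3] = eia$tennesonomatopo  (last char: 'o')
  sorted[4] = ennesonomatopoeia$t  (last char: 't')
  sorted[5] = esonomatopoeia$tenn  (last char: 'n')
  sorted[6] = ia$tennesonomatopoe  (last char: 'e')
  sorted[7] = matopoeia$tennesono  (last char: 'o')
  sorted[8] = nesonomatopoeia$ten  (last char: 'n')
  sorted[9] = nnesonomatopoeia$te  (last char: 'e')
  sorted[10] = nomatopoeia$tenneso  (last char: 'o')
  sorted[11] = oeia$tennesonomatop  (last char: 'p')
  sorted[12] = omatopoeia$tenneson  (last char: 'n')
  sorted[13] = onomatopoeia$tennes  (last char: 's')
  sorted[14] = opoeia$tennesonomat  (last char: 't')
  sorted[15] = poeia$tennesonomato  (last char: 'o')
  sorted[16] = sonomatopoeia$tenne  (last char: 'e')
  sorted[17] = tennesonomatopoeia$  (last char: '$')
  sorted[18] = topoeia$tennesonoma  (last char: 'a')
Last column: aimotneoneopnstoe$a
Original string S is at sorted index 17

Answer: aimotneoneopnstoe$a
17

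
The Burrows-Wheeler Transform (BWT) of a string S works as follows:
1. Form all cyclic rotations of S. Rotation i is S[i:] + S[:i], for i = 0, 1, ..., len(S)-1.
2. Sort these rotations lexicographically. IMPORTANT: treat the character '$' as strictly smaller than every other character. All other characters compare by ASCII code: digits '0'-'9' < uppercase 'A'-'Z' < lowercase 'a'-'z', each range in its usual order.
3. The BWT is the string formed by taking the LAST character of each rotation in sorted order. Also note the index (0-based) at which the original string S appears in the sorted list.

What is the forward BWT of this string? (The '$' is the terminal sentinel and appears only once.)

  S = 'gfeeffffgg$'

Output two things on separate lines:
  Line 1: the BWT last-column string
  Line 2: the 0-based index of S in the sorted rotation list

Answer: gfegefffg$f
9

Derivation:
All 11 rotations (rotation i = S[i:]+S[:i]):
  rot[0] = gfeeffffgg$
  rot[1] = feeffffgg$g
  rot[2] = eeffffgg$gf
  rot[3] = effffgg$gfe
  rot[4] = ffffgg$gfee
  rot[5] = fffgg$gfeef
  rot[6] = ffgg$gfeeff
  rot[7] = fgg$gfeefff
  rot[8] = gg$gfeeffff
  rot[9] = g$gfeeffffg
  rot[10] = $gfeeffffgg
Sorted (with $ < everything):
  sorted[0] = $gfeeffffgg  (last char: 'g')
  sorted[1] = eeffffgg$gf  (last char: 'f')
  sorted[2] = effffgg$gfe  (last char: 'e')
  sorted[3] = feeffffgg$g  (last char: 'g')
  sorted[4] = ffffgg$gfee  (last char: 'e')
  sorted[5] = fffgg$gfeef  (last char: 'f')
  sorted[6] = ffgg$gfeeff  (last char: 'f')
  sorted[7] = fgg$gfeefff  (last char: 'f')
  sorted[8] = g$gfeeffffg  (last char: 'g')
  sorted[9] = gfeeffffgg$  (last char: '$')
  sorted[10] = gg$gfeeffff  (last char: 'f')
Last column: gfegefffg$f
Original string S is at sorted index 9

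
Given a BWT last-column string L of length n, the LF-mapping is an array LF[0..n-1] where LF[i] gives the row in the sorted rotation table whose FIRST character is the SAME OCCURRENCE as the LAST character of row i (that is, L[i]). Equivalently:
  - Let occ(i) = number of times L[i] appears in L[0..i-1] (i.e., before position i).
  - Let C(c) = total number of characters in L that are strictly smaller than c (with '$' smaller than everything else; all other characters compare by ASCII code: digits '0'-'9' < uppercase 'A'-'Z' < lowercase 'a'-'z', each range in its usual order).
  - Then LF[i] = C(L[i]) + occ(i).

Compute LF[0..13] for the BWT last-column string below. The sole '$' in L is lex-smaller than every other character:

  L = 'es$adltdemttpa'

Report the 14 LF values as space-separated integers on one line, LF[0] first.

Char counts: '$':1, 'a':2, 'd':2, 'e':2, 'l':1, 'm':1, 'p':1, 's':1, 't':3
C (first-col start): C('$')=0, C('a')=1, C('d')=3, C('e')=5, C('l')=7, C('m')=8, C('p')=9, C('s')=10, C('t')=11
L[0]='e': occ=0, LF[0]=C('e')+0=5+0=5
L[1]='s': occ=0, LF[1]=C('s')+0=10+0=10
L[2]='$': occ=0, LF[2]=C('$')+0=0+0=0
L[3]='a': occ=0, LF[3]=C('a')+0=1+0=1
L[4]='d': occ=0, LF[4]=C('d')+0=3+0=3
L[5]='l': occ=0, LF[5]=C('l')+0=7+0=7
L[6]='t': occ=0, LF[6]=C('t')+0=11+0=11
L[7]='d': occ=1, LF[7]=C('d')+1=3+1=4
L[8]='e': occ=1, LF[8]=C('e')+1=5+1=6
L[9]='m': occ=0, LF[9]=C('m')+0=8+0=8
L[10]='t': occ=1, LF[10]=C('t')+1=11+1=12
L[11]='t': occ=2, LF[11]=C('t')+2=11+2=13
L[12]='p': occ=0, LF[12]=C('p')+0=9+0=9
L[13]='a': occ=1, LF[13]=C('a')+1=1+1=2

Answer: 5 10 0 1 3 7 11 4 6 8 12 13 9 2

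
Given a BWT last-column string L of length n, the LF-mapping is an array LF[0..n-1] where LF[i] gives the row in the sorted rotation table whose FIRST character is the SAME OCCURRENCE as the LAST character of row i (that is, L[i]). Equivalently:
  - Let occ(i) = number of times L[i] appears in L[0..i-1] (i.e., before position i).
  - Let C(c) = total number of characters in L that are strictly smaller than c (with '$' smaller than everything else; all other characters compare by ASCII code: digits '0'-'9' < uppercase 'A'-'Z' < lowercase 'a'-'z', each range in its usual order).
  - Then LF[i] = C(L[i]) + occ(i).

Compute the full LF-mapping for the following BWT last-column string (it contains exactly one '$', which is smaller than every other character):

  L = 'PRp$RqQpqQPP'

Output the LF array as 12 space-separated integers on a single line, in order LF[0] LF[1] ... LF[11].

Answer: 1 6 8 0 7 10 4 9 11 5 2 3

Derivation:
Char counts: '$':1, 'P':3, 'Q':2, 'R':2, 'p':2, 'q':2
C (first-col start): C('$')=0, C('P')=1, C('Q')=4, C('R')=6, C('p')=8, C('q')=10
L[0]='P': occ=0, LF[0]=C('P')+0=1+0=1
L[1]='R': occ=0, LF[1]=C('R')+0=6+0=6
L[2]='p': occ=0, LF[2]=C('p')+0=8+0=8
L[3]='$': occ=0, LF[3]=C('$')+0=0+0=0
L[4]='R': occ=1, LF[4]=C('R')+1=6+1=7
L[5]='q': occ=0, LF[5]=C('q')+0=10+0=10
L[6]='Q': occ=0, LF[6]=C('Q')+0=4+0=4
L[7]='p': occ=1, LF[7]=C('p')+1=8+1=9
L[8]='q': occ=1, LF[8]=C('q')+1=10+1=11
L[9]='Q': occ=1, LF[9]=C('Q')+1=4+1=5
L[10]='P': occ=1, LF[10]=C('P')+1=1+1=2
L[11]='P': occ=2, LF[11]=C('P')+2=1+2=3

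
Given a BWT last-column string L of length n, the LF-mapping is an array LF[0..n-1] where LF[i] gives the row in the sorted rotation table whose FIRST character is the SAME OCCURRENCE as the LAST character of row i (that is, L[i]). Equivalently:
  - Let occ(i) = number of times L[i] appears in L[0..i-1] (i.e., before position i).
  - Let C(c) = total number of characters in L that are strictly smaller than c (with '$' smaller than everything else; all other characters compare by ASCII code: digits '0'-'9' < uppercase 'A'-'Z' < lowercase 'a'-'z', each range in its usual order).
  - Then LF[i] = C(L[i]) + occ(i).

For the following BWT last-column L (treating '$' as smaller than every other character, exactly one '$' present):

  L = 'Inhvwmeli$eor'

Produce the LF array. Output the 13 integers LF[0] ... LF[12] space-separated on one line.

Answer: 1 8 4 11 12 7 2 6 5 0 3 9 10

Derivation:
Char counts: '$':1, 'I':1, 'e':2, 'h':1, 'i':1, 'l':1, 'm':1, 'n':1, 'o':1, 'r':1, 'v':1, 'w':1
C (first-col start): C('$')=0, C('I')=1, C('e')=2, C('h')=4, C('i')=5, C('l')=6, C('m')=7, C('n')=8, C('o')=9, C('r')=10, C('v')=11, C('w')=12
L[0]='I': occ=0, LF[0]=C('I')+0=1+0=1
L[1]='n': occ=0, LF[1]=C('n')+0=8+0=8
L[2]='h': occ=0, LF[2]=C('h')+0=4+0=4
L[3]='v': occ=0, LF[3]=C('v')+0=11+0=11
L[4]='w': occ=0, LF[4]=C('w')+0=12+0=12
L[5]='m': occ=0, LF[5]=C('m')+0=7+0=7
L[6]='e': occ=0, LF[6]=C('e')+0=2+0=2
L[7]='l': occ=0, LF[7]=C('l')+0=6+0=6
L[8]='i': occ=0, LF[8]=C('i')+0=5+0=5
L[9]='$': occ=0, LF[9]=C('$')+0=0+0=0
L[10]='e': occ=1, LF[10]=C('e')+1=2+1=3
L[11]='o': occ=0, LF[11]=C('o')+0=9+0=9
L[12]='r': occ=0, LF[12]=C('r')+0=10+0=10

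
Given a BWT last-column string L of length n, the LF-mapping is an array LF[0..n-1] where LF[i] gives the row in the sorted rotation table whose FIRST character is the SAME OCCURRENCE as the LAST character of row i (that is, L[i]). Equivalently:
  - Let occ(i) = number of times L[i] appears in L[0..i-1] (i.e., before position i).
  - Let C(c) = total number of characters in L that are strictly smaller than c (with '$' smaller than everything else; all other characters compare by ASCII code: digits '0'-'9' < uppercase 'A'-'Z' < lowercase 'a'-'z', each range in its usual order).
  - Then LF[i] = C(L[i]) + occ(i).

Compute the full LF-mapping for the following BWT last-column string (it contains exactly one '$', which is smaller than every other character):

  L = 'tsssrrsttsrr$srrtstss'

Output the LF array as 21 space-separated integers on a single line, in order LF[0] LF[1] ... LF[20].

Answer: 16 7 8 9 1 2 10 17 18 11 3 4 0 12 5 6 19 13 20 14 15

Derivation:
Char counts: '$':1, 'r':6, 's':9, 't':5
C (first-col start): C('$')=0, C('r')=1, C('s')=7, C('t')=16
L[0]='t': occ=0, LF[0]=C('t')+0=16+0=16
L[1]='s': occ=0, LF[1]=C('s')+0=7+0=7
L[2]='s': occ=1, LF[2]=C('s')+1=7+1=8
L[3]='s': occ=2, LF[3]=C('s')+2=7+2=9
L[4]='r': occ=0, LF[4]=C('r')+0=1+0=1
L[5]='r': occ=1, LF[5]=C('r')+1=1+1=2
L[6]='s': occ=3, LF[6]=C('s')+3=7+3=10
L[7]='t': occ=1, LF[7]=C('t')+1=16+1=17
L[8]='t': occ=2, LF[8]=C('t')+2=16+2=18
L[9]='s': occ=4, LF[9]=C('s')+4=7+4=11
L[10]='r': occ=2, LF[10]=C('r')+2=1+2=3
L[11]='r': occ=3, LF[11]=C('r')+3=1+3=4
L[12]='$': occ=0, LF[12]=C('$')+0=0+0=0
L[13]='s': occ=5, LF[13]=C('s')+5=7+5=12
L[14]='r': occ=4, LF[14]=C('r')+4=1+4=5
L[15]='r': occ=5, LF[15]=C('r')+5=1+5=6
L[16]='t': occ=3, LF[16]=C('t')+3=16+3=19
L[17]='s': occ=6, LF[17]=C('s')+6=7+6=13
L[18]='t': occ=4, LF[18]=C('t')+4=16+4=20
L[19]='s': occ=7, LF[19]=C('s')+7=7+7=14
L[20]='s': occ=8, LF[20]=C('s')+8=7+8=15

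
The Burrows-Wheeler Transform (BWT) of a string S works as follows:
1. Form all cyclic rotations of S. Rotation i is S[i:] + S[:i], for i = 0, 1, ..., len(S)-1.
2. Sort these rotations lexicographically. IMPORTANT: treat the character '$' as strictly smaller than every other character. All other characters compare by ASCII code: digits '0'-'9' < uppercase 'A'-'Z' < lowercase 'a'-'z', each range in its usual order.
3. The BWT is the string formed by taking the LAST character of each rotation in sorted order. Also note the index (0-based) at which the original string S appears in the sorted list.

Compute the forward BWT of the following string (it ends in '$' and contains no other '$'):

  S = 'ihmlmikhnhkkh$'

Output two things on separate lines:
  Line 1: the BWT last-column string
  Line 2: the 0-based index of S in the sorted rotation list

Answer: hknik$mkihmlhh
5

Derivation:
All 14 rotations (rotation i = S[i:]+S[:i]):
  rot[0] = ihmlmikhnhkkh$
  rot[1] = hmlmikhnhkkh$i
  rot[2] = mlmikhnhkkh$ih
  rot[3] = lmikhnhkkh$ihm
  rot[4] = mikhnhkkh$ihml
  rot[5] = ikhnhkkh$ihmlm
  rot[6] = khnhkkh$ihmlmi
  rot[7] = hnhkkh$ihmlmik
  rot[8] = nhkkh$ihmlmikh
  rot[9] = hkkh$ihmlmikhn
  rot[10] = kkh$ihmlmikhnh
  rot[11] = kh$ihmlmikhnhk
  rot[12] = h$ihmlmikhnhkk
  rot[13] = $ihmlmikhnhkkh
Sorted (with $ < everything):
  sorted[0] = $ihmlmikhnhkkh  (last char: 'h')
  sorted[1] = h$ihmlmikhnhkk  (last char: 'k')
  sorted[2] = hkkh$ihmlmikhn  (last char: 'n')
  sorted[3] = hmlmikhnhkkh$i  (last char: 'i')
  sorted[4] = hnhkkh$ihmlmik  (last char: 'k')
  sorted[5] = ihmlmikhnhkkh$  (last char: '$')
  sorted[6] = ikhnhkkh$ihmlm  (last char: 'm')
  sorted[7] = kh$ihmlmikhnhk  (last char: 'k')
  sorted[8] = khnhkkh$ihmlmi  (last char: 'i')
  sorted[9] = kkh$ihmlmikhnh  (last char: 'h')
  sorted[10] = lmikhnhkkh$ihm  (last char: 'm')
  sorted[11] = mikhnhkkh$ihml  (last char: 'l')
  sorted[12] = mlmikhnhkkh$ih  (last char: 'h')
  sorted[13] = nhkkh$ihmlmikh  (last char: 'h')
Last column: hknik$mkihmlhh
Original string S is at sorted index 5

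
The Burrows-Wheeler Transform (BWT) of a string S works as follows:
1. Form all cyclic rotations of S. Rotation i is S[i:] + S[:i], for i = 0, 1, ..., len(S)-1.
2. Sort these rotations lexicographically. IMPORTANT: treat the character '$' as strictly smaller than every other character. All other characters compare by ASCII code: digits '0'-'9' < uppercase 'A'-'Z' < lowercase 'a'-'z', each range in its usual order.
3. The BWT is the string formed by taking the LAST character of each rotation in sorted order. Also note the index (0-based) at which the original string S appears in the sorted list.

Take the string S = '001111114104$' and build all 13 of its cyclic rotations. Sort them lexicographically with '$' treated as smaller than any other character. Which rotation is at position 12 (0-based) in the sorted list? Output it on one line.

All 13 rotations (rotation i = S[i:]+S[:i]):
  rot[0] = 001111114104$
  rot[1] = 01111114104$0
  rot[2] = 1111114104$00
  rot[3] = 111114104$001
  rot[4] = 11114104$0011
  rot[5] = 1114104$00111
  rot[6] = 114104$001111
  rot[7] = 14104$0011111
  rot[8] = 4104$00111111
  rot[9] = 104$001111114
  rot[10] = 04$0011111141
  rot[11] = 4$00111111410
  rot[12] = $001111114104
Sorted (with $ < everything):
  sorted[0] = $001111114104
  sorted[1] = 001111114104$
  sorted[2] = 01111114104$0
  sorted[3] = 04$0011111141
  sorted[4] = 104$001111114
  sorted[5] = 1111114104$00
  sorted[6] = 111114104$001
  sorted[7] = 11114104$0011
  sorted[8] = 1114104$00111
  sorted[9] = 114104$001111
  sorted[10] = 14104$0011111
  sorted[11] = 4$00111111410
  sorted[12] = 4104$00111111
sorted[12] = 4104$00111111

Answer: 4104$00111111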